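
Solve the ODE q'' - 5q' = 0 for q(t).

q = C2 + C1*exp(5*t)

Characteristic equation r² - 5r = 0 factors as (r - 5)r = 0, so r = 5, 0.
Hence q_h = C1*exp(5*t) + C2.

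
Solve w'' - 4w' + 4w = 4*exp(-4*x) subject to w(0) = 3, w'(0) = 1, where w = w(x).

Characteristic equation r² - 4r + 4 = 0 has discriminant (-4)² - 4·(4) = 0, so r = 2 is a repeated root.
Hence w_h = (C1 + C2*x)*exp(2*x).
Try w_p = A*exp(-4*x). Substituting into the equation and dividing by exp(-4*x) gives A = 1/9, so w_p = exp(-4*x)/9.
General solution: w = exp(-4*x)/9 + C1*exp(2*x) + C2*x*exp(2*x).
Apply the initial conditions: w(0) = 1/9 + C1 = 3 and w'(0) = -4/9 + C2 + 2*C1 = 1. Solving gives C1 = 26/9, C2 = -13/3.

w = exp(-4*x)/9 + 26*exp(2*x)/9 - 13*x*exp(2*x)/3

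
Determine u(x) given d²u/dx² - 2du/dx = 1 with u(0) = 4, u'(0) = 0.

Characteristic equation r² - 2r = 0 factors as (r - 2)r = 0, so r = 2, 0.
Hence u_h = C1*exp(2*x) + C2.
Since 0 is a characteristic root (multiplicity 1), multiply the polynomial trial by x: try u_p = A0*x. Substituting and matching coefficients of each power of x gives A0 = -1/2, so u_p = -x/2.
General solution: u = C2 - x/2 + C1*exp(2*x).
Apply the initial conditions: u(0) = C1 + C2 = 4 and u'(0) = -1/2 + 2*C1 = 0. Solving gives C1 = 1/4, C2 = 15/4.

u = 15/4 - x/2 + exp(2*x)/4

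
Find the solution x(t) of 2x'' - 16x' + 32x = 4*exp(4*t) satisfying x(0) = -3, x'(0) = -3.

x = -3*exp(4*t) + t**2*exp(4*t) + 9*t*exp(4*t)

Divide through by 2: x'' - 8x' + 16x = 2*exp(4*t).
Characteristic equation r² - 8r + 16 = 0 has discriminant (-8)² - 4·(16) = 0, so r = 4 is a repeated root.
Hence x_h = (C1 + C2*t)*exp(4*t).
Since exp(4*t) solves the homogeneous equation (r = 4 is a root of multiplicity 2), multiply the trial by t^2. Try x_p = A*t^2*exp(4*t). Substituting into the equation and dividing by exp(4*t) gives A = 1, so x_p = t^2*exp(4*t).
General solution: x = C1*exp(4*t) + t^2*exp(4*t) + C2*t*exp(4*t).
Apply the initial conditions: x(0) = C1 = -3 and x'(0) = C2 + 4*C1 = -3. Solving gives C1 = -3, C2 = 9.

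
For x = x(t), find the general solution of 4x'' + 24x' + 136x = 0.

Divide through by 4: x'' + 6x' + 34x = 0.
Characteristic equation r² + 6r + 34 = 0 has discriminant (6)² - 4·(34) = -100 < 0, so r = -3 ± 5i.
Hence x_h = C1*cos(5*t)*exp(-3*t) + C2*exp(-3*t)*sin(5*t).

x = C1*cos(5*t)*exp(-3*t) + C2*exp(-3*t)*sin(5*t)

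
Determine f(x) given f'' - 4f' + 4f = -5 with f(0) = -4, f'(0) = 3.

Characteristic equation r² - 4r + 4 = 0 has discriminant (-4)² - 4·(4) = 0, so r = 2 is a repeated root.
Hence f_h = (C1 + C2*x)*exp(2*x).
For the particular solution try f_p = A0. Substituting and matching coefficients of each power of x gives A0 = -5/4, so f_p = -5/4.
General solution: f = -5/4 + C1*exp(2*x) + C2*x*exp(2*x).
Apply the initial conditions: f(0) = -5/4 + C1 = -4 and f'(0) = C2 + 2*C1 = 3. Solving gives C1 = -11/4, C2 = 17/2.

f = -5/4 - 11*exp(2*x)/4 + 17*x*exp(2*x)/2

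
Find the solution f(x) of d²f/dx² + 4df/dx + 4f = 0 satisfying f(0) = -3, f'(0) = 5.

Characteristic equation r² + 4r + 4 = 0 has discriminant (4)² - 4·(4) = 0, so r = -2 is a repeated root.
Hence f_h = (C1 + C2*x)*exp(-2*x).
Apply the initial conditions: f(0) = C1 = -3 and f'(0) = C2 - 2*C1 = 5. Solving gives C1 = -3, C2 = -1.

f = -3*exp(-2*x) - x*exp(-2*x)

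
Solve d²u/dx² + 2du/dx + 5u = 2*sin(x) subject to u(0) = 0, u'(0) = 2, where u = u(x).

Characteristic equation r² + 2r + 5 = 0 has discriminant (2)² - 4·(5) = -16 < 0, so r = -1 ± 2i.
Hence u_h = C1*cos(2*x)*exp(-x) + C2*exp(-x)*sin(2*x).
Try u_p = A*cos(x) + B*sin(x). Substituting and equating the coefficients of cos(x) and sin(x) gives A = -1/5, B = 2/5, so u_p = -cos(x)/5 + 2*sin(x)/5.
General solution: u = -cos(x)/5 + 2*sin(x)/5 + C1*cos(2*x)*exp(-x) + C2*exp(-x)*sin(2*x).
Apply the initial conditions: u(0) = -1/5 + C1 = 0 and u'(0) = 2/5 - C1 + 2*C2 = 2. Solving gives C1 = 1/5, C2 = 9/10.

u = -cos(x)/5 + 2*sin(x)/5 + cos(2*x)*exp(-x)/5 + 9*exp(-x)*sin(2*x)/10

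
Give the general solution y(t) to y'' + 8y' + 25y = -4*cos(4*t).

Characteristic equation r² + 8r + 25 = 0 has discriminant (8)² - 4·(25) = -36 < 0, so r = -4 ± 3i.
Hence y_h = C1*cos(3*t)*exp(-4*t) + C2*exp(-4*t)*sin(3*t).
Try y_p = A*cos(4*t) + B*sin(4*t). Substituting and equating the coefficients of cos(4t) and sin(4t) gives A = -36/1105, B = -128/1105, so y_p = -128*sin(4*t)/1105 - 36*cos(4*t)/1105.

y = -128*sin(4*t)/1105 - 36*cos(4*t)/1105 + C1*cos(3*t)*exp(-4*t) + C2*exp(-4*t)*sin(3*t)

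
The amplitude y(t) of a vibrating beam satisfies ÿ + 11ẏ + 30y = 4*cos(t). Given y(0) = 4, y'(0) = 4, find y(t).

y = -864*exp(-6*t)/37 + 22*sin(t)/481 + 58*cos(t)/481 + 354*exp(-5*t)/13

Characteristic equation r² + 11r + 30 = 0 factors as (r + 5)(r + 6) = 0, so r = -5, -6.
Hence y_h = C1*exp(-5*t) + C2*exp(-6*t).
Try y_p = A*cos(t) + B*sin(t). Substituting and equating the coefficients of cos(t) and sin(t) gives A = 58/481, B = 22/481, so y_p = 22*sin(t)/481 + 58*cos(t)/481.
General solution: y = 22*sin(t)/481 + 58*cos(t)/481 + C1*exp(-5*t) + C2*exp(-6*t).
Apply the initial conditions: y(0) = 58/481 + C1 + C2 = 4 and y'(0) = 22/481 - 6*C2 - 5*C1 = 4. Solving gives C1 = 354/13, C2 = -864/37.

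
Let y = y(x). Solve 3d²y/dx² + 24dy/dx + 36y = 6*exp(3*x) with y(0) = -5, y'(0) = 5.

y = -127*exp(-2*x)/20 + 2*exp(3*x)/45 + 47*exp(-6*x)/36

Divide through by 3: y'' + 8y' + 12y = 2*exp(3*x).
Characteristic equation r² + 8r + 12 = 0 factors as (r + 6)(r + 2) = 0, so r = -6, -2.
Hence y_h = C1*exp(-6*x) + C2*exp(-2*x).
Try y_p = A*exp(3*x). Substituting into the equation and dividing by exp(3*x) gives A = 2/45, so y_p = 2*exp(3*x)/45.
General solution: y = 2*exp(3*x)/45 + C1*exp(-6*x) + C2*exp(-2*x).
Apply the initial conditions: y(0) = 2/45 + C1 + C2 = -5 and y'(0) = 2/15 - 6*C1 - 2*C2 = 5. Solving gives C1 = 47/36, C2 = -127/20.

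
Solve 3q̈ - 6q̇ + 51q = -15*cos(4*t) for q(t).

Divide through by 3: q'' - 2q' + 17q = -5*cos(4*t).
Characteristic equation r² - 2r + 17 = 0 has discriminant (-2)² - 4·(17) = -64 < 0, so r = 1 ± 4i.
Hence q_h = C1*cos(4*t)*exp(t) + C2*exp(t)*sin(4*t).
Try q_p = A*cos(4*t) + B*sin(4*t). Substituting and equating the coefficients of cos(4t) and sin(4t) gives A = -1/13, B = 8/13, so q_p = -cos(4*t)/13 + 8*sin(4*t)/13.

q = -cos(4*t)/13 + 8*sin(4*t)/13 + C1*cos(4*t)*exp(t) + C2*exp(t)*sin(4*t)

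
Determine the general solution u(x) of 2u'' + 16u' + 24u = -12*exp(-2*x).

Divide through by 2: u'' + 8u' + 12u = -6*exp(-2*x).
Characteristic equation r² + 8r + 12 = 0 factors as (r + 2)(r + 6) = 0, so r = -2, -6.
Hence u_h = C1*exp(-2*x) + C2*exp(-6*x).
Since exp(-2*x) solves the homogeneous equation (r = -2 is a root of multiplicity 1), multiply the trial by x. Try u_p = A*x*exp(-2*x). Substituting into the equation and dividing by exp(-2*x) gives A = -3/2, so u_p = -3*x*exp(-2*x)/2.

u = C1*exp(-2*x) + C2*exp(-6*x) - 3*x*exp(-2*x)/2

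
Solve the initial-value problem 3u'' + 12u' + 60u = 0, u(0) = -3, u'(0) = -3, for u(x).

u = -3*cos(4*x)*exp(-2*x) - 9*exp(-2*x)*sin(4*x)/4

Divide through by 3: u'' + 4u' + 20u = 0.
Characteristic equation r² + 4r + 20 = 0 has discriminant (4)² - 4·(20) = -64 < 0, so r = -2 ± 4i.
Hence u_h = C1*cos(4*x)*exp(-2*x) + C2*exp(-2*x)*sin(4*x).
Apply the initial conditions: u(0) = C1 = -3 and u'(0) = -2*C1 + 4*C2 = -3. Solving gives C1 = -3, C2 = -9/4.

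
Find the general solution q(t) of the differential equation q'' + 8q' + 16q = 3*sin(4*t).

Characteristic equation r² + 8r + 16 = 0 has discriminant (8)² - 4·(16) = 0, so r = -4 is a repeated root.
Hence q_h = (C1 + C2*t)*exp(-4*t).
Try q_p = A*cos(4*t) + B*sin(4*t). Substituting and equating the coefficients of cos(4t) and sin(4t) gives A = -3/32, B = 0, so q_p = -3*cos(4*t)/32.

q = -3*cos(4*t)/32 + C1*exp(-4*t) + C2*t*exp(-4*t)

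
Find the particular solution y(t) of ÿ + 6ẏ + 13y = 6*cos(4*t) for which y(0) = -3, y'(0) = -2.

Characteristic equation r² + 6r + 13 = 0 has discriminant (6)² - 4·(13) = -16 < 0, so r = -3 ± 2i.
Hence y_h = C1*cos(2*t)*exp(-3*t) + C2*exp(-3*t)*sin(2*t).
Try y_p = A*cos(4*t) + B*sin(4*t). Substituting and equating the coefficients of cos(4t) and sin(4t) gives A = -2/65, B = 16/65, so y_p = -2*cos(4*t)/65 + 16*sin(4*t)/65.
General solution: y = -2*cos(4*t)/65 + 16*sin(4*t)/65 + C1*cos(2*t)*exp(-3*t) + C2*exp(-3*t)*sin(2*t).
Apply the initial conditions: y(0) = -2/65 + C1 = -3 and y'(0) = 64/65 - 3*C1 + 2*C2 = -2. Solving gives C1 = -193/65, C2 = -773/130.

y = -2*cos(4*t)/65 + 16*sin(4*t)/65 - 773*exp(-3*t)*sin(2*t)/130 - 193*cos(2*t)*exp(-3*t)/65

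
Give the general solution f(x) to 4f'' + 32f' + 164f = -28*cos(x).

Divide through by 4: f'' + 8f' + 41f = -7*cos(x).
Characteristic equation r² + 8r + 41 = 0 has discriminant (8)² - 4·(41) = -100 < 0, so r = -4 ± 5i.
Hence f_h = C1*cos(5*x)*exp(-4*x) + C2*exp(-4*x)*sin(5*x).
Try f_p = A*cos(x) + B*sin(x). Substituting and equating the coefficients of cos(x) and sin(x) gives A = -35/208, B = -7/208, so f_p = -35*cos(x)/208 - 7*sin(x)/208.

f = -35*cos(x)/208 - 7*sin(x)/208 + C1*cos(5*x)*exp(-4*x) + C2*exp(-4*x)*sin(5*x)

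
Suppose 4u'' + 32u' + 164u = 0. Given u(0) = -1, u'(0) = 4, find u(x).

u = -cos(5*x)*exp(-4*x)

Divide through by 4: u'' + 8u' + 41u = 0.
Characteristic equation r² + 8r + 41 = 0 has discriminant (8)² - 4·(41) = -100 < 0, so r = -4 ± 5i.
Hence u_h = C1*cos(5*x)*exp(-4*x) + C2*exp(-4*x)*sin(5*x).
Apply the initial conditions: u(0) = C1 = -1 and u'(0) = -4*C1 + 5*C2 = 4. Solving gives C1 = -1, C2 = 0.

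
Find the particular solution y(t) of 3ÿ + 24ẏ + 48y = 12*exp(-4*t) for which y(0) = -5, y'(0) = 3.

y = -5*exp(-4*t) - 17*t*exp(-4*t) + 2*t**2*exp(-4*t)

Divide through by 3: y'' + 8y' + 16y = 4*exp(-4*t).
Characteristic equation r² + 8r + 16 = 0 has discriminant (8)² - 4·(16) = 0, so r = -4 is a repeated root.
Hence y_h = (C1 + C2*t)*exp(-4*t).
Since exp(-4*t) solves the homogeneous equation (r = -4 is a root of multiplicity 2), multiply the trial by t^2. Try y_p = A*t^2*exp(-4*t). Substituting into the equation and dividing by exp(-4*t) gives A = 2, so y_p = 2*t^2*exp(-4*t).
General solution: y = C1*exp(-4*t) + 2*t^2*exp(-4*t) + C2*t*exp(-4*t).
Apply the initial conditions: y(0) = C1 = -5 and y'(0) = C2 - 4*C1 = 3. Solving gives C1 = -5, C2 = -17.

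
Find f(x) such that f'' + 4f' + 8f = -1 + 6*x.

Characteristic equation r² + 4r + 8 = 0 has discriminant (4)² - 4·(8) = -16 < 0, so r = -2 ± 2i.
Hence f_h = C1*cos(2*x)*exp(-2*x) + C2*exp(-2*x)*sin(2*x).
For the particular solution try f_p = A0 + A1*x. Substituting and matching coefficients of each power of x gives A0 = -1/2, A1 = 3/4, so f_p = -1/2 + 3*x/4.

f = -1/2 + 3*x/4 + C1*cos(2*x)*exp(-2*x) + C2*exp(-2*x)*sin(2*x)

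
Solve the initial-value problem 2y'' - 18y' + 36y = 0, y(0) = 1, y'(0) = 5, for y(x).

y = exp(3*x)/3 + 2*exp(6*x)/3

Divide through by 2: y'' - 9y' + 18y = 0.
Characteristic equation r² - 9r + 18 = 0 factors as (r - 6)(r - 3) = 0, so r = 6, 3.
Hence y_h = C1*exp(6*x) + C2*exp(3*x).
Apply the initial conditions: y(0) = C1 + C2 = 1 and y'(0) = 3*C2 + 6*C1 = 5. Solving gives C1 = 2/3, C2 = 1/3.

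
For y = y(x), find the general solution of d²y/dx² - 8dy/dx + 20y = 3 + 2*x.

y = 19/100 + x/10 + C1*cos(2*x)*exp(4*x) + C2*exp(4*x)*sin(2*x)

Characteristic equation r² - 8r + 20 = 0 has discriminant (-8)² - 4·(20) = -16 < 0, so r = 4 ± 2i.
Hence y_h = C1*cos(2*x)*exp(4*x) + C2*exp(4*x)*sin(2*x).
For the particular solution try y_p = A0 + A1*x. Substituting and matching coefficients of each power of x gives A0 = 19/100, A1 = 1/10, so y_p = 19/100 + x/10.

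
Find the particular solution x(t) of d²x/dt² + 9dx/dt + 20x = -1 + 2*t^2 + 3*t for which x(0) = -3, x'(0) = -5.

Characteristic equation r² + 9r + 20 = 0 factors as (r + 5)(r + 4) = 0, so r = -5, -4.
Hence x_h = C1*exp(-5*t) + C2*exp(-4*t).
For the particular solution try x_p = A0 + A1*t + A2*t^2. Substituting and matching coefficients of each power of t gives A0 = -87/1000, A1 = 3/50, A2 = 1/10, so x_p = -87/1000 + t^2/10 + 3*t/50.
General solution: x = -87/1000 + t^2/10 + 3*t/50 + C1*exp(-5*t) + C2*exp(-4*t).
Apply the initial conditions: x(0) = -87/1000 + C1 + C2 = -3 and x'(0) = 3/50 - 5*C1 - 4*C2 = -5. Solving gives C1 = 2089/125, C2 = -157/8.

x = -87/1000 - 157*exp(-4*t)/8 + t**2/10 + 3*t/50 + 2089*exp(-5*t)/125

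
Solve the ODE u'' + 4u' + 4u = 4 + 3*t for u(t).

u = 1/4 + 3*t/4 + C1*exp(-2*t) + C2*t*exp(-2*t)

Characteristic equation r² + 4r + 4 = 0 has discriminant (4)² - 4·(4) = 0, so r = -2 is a repeated root.
Hence u_h = (C1 + C2*t)*exp(-2*t).
For the particular solution try u_p = A0 + A1*t. Substituting and matching coefficients of each power of t gives A0 = 1/4, A1 = 3/4, so u_p = 1/4 + 3*t/4.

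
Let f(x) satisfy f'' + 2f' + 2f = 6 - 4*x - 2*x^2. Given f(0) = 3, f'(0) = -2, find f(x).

Characteristic equation r² + 2r + 2 = 0 has discriminant (2)² - 4·(2) = -4 < 0, so r = -1 ± i.
Hence f_h = C1*cos(x)*exp(-x) + C2*exp(-x)*sin(x).
For the particular solution try f_p = A0 + A1*x + A2*x^2. Substituting and matching coefficients of each power of x gives A0 = 4, A1 = 0, A2 = -1, so f_p = 4 - x^2.
General solution: f = 4 - x^2 + C1*cos(x)*exp(-x) + C2*exp(-x)*sin(x).
Apply the initial conditions: f(0) = 4 + C1 = 3 and f'(0) = C2 - C1 = -2. Solving gives C1 = -1, C2 = -3.

f = 4 - x**2 - cos(x)*exp(-x) - 3*exp(-x)*sin(x)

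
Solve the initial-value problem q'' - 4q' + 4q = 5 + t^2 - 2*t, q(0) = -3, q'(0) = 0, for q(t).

q = 9/8 - 33*exp(2*t)/8 + t**2/4 + 33*t*exp(2*t)/4

Characteristic equation r² - 4r + 4 = 0 has discriminant (-4)² - 4·(4) = 0, so r = 2 is a repeated root.
Hence q_h = (C1 + C2*t)*exp(2*t).
For the particular solution try q_p = A0 + A1*t + A2*t^2. Substituting and matching coefficients of each power of t gives A0 = 9/8, A1 = 0, A2 = 1/4, so q_p = 9/8 + t^2/4.
General solution: q = 9/8 + t^2/4 + C1*exp(2*t) + C2*t*exp(2*t).
Apply the initial conditions: q(0) = 9/8 + C1 = -3 and q'(0) = C2 + 2*C1 = 0. Solving gives C1 = -33/8, C2 = 33/4.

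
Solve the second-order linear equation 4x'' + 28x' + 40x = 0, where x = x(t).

Divide through by 4: x'' + 7x' + 10x = 0.
Characteristic equation r² + 7r + 10 = 0 factors as (r + 2)(r + 5) = 0, so r = -2, -5.
Hence x_h = C1*exp(-2*t) + C2*exp(-5*t).

x = C1*exp(-2*t) + C2*exp(-5*t)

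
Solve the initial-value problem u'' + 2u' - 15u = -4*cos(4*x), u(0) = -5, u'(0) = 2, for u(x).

u = -717*exp(-5*x)/328 - 587*exp(3*x)/200 - 32*sin(4*x)/1025 + 124*cos(4*x)/1025

Characteristic equation r² + 2r - 15 = 0 factors as (r + 5)(r - 3) = 0, so r = -5, 3.
Hence u_h = C1*exp(-5*x) + C2*exp(3*x).
Try u_p = A*cos(4*x) + B*sin(4*x). Substituting and equating the coefficients of cos(4x) and sin(4x) gives A = 124/1025, B = -32/1025, so u_p = -32*sin(4*x)/1025 + 124*cos(4*x)/1025.
General solution: u = -32*sin(4*x)/1025 + 124*cos(4*x)/1025 + C1*exp(-5*x) + C2*exp(3*x).
Apply the initial conditions: u(0) = 124/1025 + C1 + C2 = -5 and u'(0) = -128/1025 - 5*C1 + 3*C2 = 2. Solving gives C1 = -717/328, C2 = -587/200.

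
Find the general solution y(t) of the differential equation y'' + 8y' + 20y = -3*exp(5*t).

y = -3*exp(5*t)/85 + C1*cos(2*t)*exp(-4*t) + C2*exp(-4*t)*sin(2*t)

Characteristic equation r² + 8r + 20 = 0 has discriminant (8)² - 4·(20) = -16 < 0, so r = -4 ± 2i.
Hence y_h = C1*cos(2*t)*exp(-4*t) + C2*exp(-4*t)*sin(2*t).
Try y_p = A*exp(5*t). Substituting into the equation and dividing by exp(5*t) gives A = -3/85, so y_p = -3*exp(5*t)/85.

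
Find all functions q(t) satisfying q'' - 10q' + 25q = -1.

Characteristic equation r² - 10r + 25 = 0 has discriminant (-10)² - 4·(25) = 0, so r = 5 is a repeated root.
Hence q_h = (C1 + C2*t)*exp(5*t).
For the particular solution try q_p = A0. Substituting and matching coefficients of each power of t gives A0 = -1/25, so q_p = -1/25.

q = -1/25 + C1*exp(5*t) + C2*t*exp(5*t)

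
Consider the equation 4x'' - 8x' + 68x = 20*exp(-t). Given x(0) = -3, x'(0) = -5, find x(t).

x = exp(-t)/4 - 13*cos(4*t)*exp(t)/4 - 3*exp(t)*sin(4*t)/8

Divide through by 4: x'' - 2x' + 17x = 5*exp(-t).
Characteristic equation r² - 2r + 17 = 0 has discriminant (-2)² - 4·(17) = -64 < 0, so r = 1 ± 4i.
Hence x_h = C1*cos(4*t)*exp(t) + C2*exp(t)*sin(4*t).
Try x_p = A*exp(-t). Substituting into the equation and dividing by exp(-t) gives A = 1/4, so x_p = exp(-t)/4.
General solution: x = exp(-t)/4 + C1*cos(4*t)*exp(t) + C2*exp(t)*sin(4*t).
Apply the initial conditions: x(0) = 1/4 + C1 = -3 and x'(0) = -1/4 + C1 + 4*C2 = -5. Solving gives C1 = -13/4, C2 = -3/8.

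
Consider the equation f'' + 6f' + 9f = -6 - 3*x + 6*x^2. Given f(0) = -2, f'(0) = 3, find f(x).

f = -2*exp(-3*x) - 11*x/9 + 2*x**2/3 - 16*x*exp(-3*x)/9

Characteristic equation r² + 6r + 9 = 0 has discriminant (6)² - 4·(9) = 0, so r = -3 is a repeated root.
Hence f_h = (C1 + C2*x)*exp(-3*x).
For the particular solution try f_p = A0 + A1*x + A2*x^2. Substituting and matching coefficients of each power of x gives A0 = 0, A1 = -11/9, A2 = 2/3, so f_p = -11*x/9 + 2*x^2/3.
General solution: f = -11*x/9 + 2*x^2/3 + C1*exp(-3*x) + C2*x*exp(-3*x).
Apply the initial conditions: f(0) = C1 = -2 and f'(0) = -11/9 + C2 - 3*C1 = 3. Solving gives C1 = -2, C2 = -16/9.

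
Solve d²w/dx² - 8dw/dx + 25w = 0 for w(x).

Characteristic equation r² - 8r + 25 = 0 has discriminant (-8)² - 4·(25) = -36 < 0, so r = 4 ± 3i.
Hence w_h = C1*cos(3*x)*exp(4*x) + C2*exp(4*x)*sin(3*x).

w = C1*cos(3*x)*exp(4*x) + C2*exp(4*x)*sin(3*x)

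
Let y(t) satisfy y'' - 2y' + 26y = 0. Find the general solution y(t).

y = C1*cos(5*t)*exp(t) + C2*exp(t)*sin(5*t)

Characteristic equation r² - 2r + 26 = 0 has discriminant (-2)² - 4·(26) = -100 < 0, so r = 1 ± 5i.
Hence y_h = C1*cos(5*t)*exp(t) + C2*exp(t)*sin(5*t).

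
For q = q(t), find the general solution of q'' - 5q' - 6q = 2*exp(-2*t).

q = exp(-2*t)/4 + C1*exp(6*t) + C2*exp(-t)

Characteristic equation r² - 5r - 6 = 0 factors as (r - 6)(r + 1) = 0, so r = 6, -1.
Hence q_h = C1*exp(6*t) + C2*exp(-t).
Try q_p = A*exp(-2*t). Substituting into the equation and dividing by exp(-2*t) gives A = 1/4, so q_p = exp(-2*t)/4.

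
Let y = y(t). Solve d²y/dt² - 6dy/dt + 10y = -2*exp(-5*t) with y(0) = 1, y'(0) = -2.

y = -2*exp(-5*t)/65 - 341*exp(3*t)*sin(t)/65 + 67*cos(t)*exp(3*t)/65

Characteristic equation r² - 6r + 10 = 0 has discriminant (-6)² - 4·(10) = -4 < 0, so r = 3 ± i.
Hence y_h = C1*cos(t)*exp(3*t) + C2*exp(3*t)*sin(t).
Try y_p = A*exp(-5*t). Substituting into the equation and dividing by exp(-5*t) gives A = -2/65, so y_p = -2*exp(-5*t)/65.
General solution: y = -2*exp(-5*t)/65 + C1*cos(t)*exp(3*t) + C2*exp(3*t)*sin(t).
Apply the initial conditions: y(0) = -2/65 + C1 = 1 and y'(0) = 2/13 + C2 + 3*C1 = -2. Solving gives C1 = 67/65, C2 = -341/65.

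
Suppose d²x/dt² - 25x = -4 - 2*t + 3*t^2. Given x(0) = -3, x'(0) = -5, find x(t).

Characteristic equation r² - 25 = 0 factors as (r - 5)(r + 5) = 0, so r = 5, -5.
Hence x_h = C1*exp(5*t) + C2*exp(-5*t).
For the particular solution try x_p = A0 + A1*t + A2*t^2. Substituting and matching coefficients of each power of t gives A0 = 94/625, A1 = 2/25, A2 = -3/25, so x_p = 94/625 - 3*t^2/25 + 2*t/25.
General solution: x = 94/625 - 3*t^2/25 + 2*t/25 + C1*exp(5*t) + C2*exp(-5*t).
Apply the initial conditions: x(0) = 94/625 + C1 + C2 = -3 and x'(0) = 2/25 - 5*C2 + 5*C1 = -5. Solving gives C1 = -1302/625, C2 = -667/625.

x = 94/625 - 1302*exp(5*t)/625 - 667*exp(-5*t)/625 - 3*t**2/25 + 2*t/25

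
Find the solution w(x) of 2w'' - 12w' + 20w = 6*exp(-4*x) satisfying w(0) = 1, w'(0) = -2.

Divide through by 2: w'' - 6w' + 10w = 3*exp(-4*x).
Characteristic equation r² - 6r + 10 = 0 has discriminant (-6)² - 4·(10) = -4 < 0, so r = 3 ± i.
Hence w_h = C1*cos(x)*exp(3*x) + C2*exp(3*x)*sin(x).
Try w_p = A*exp(-4*x). Substituting into the equation and dividing by exp(-4*x) gives A = 3/50, so w_p = 3*exp(-4*x)/50.
General solution: w = 3*exp(-4*x)/50 + C1*cos(x)*exp(3*x) + C2*exp(3*x)*sin(x).
Apply the initial conditions: w(0) = 3/50 + C1 = 1 and w'(0) = -6/25 + C2 + 3*C1 = -2. Solving gives C1 = 47/50, C2 = -229/50.

w = 3*exp(-4*x)/50 - 229*exp(3*x)*sin(x)/50 + 47*cos(x)*exp(3*x)/50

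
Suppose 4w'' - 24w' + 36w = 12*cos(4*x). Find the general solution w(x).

w = -72*sin(4*x)/625 - 21*cos(4*x)/625 + C1*exp(3*x) + C2*x*exp(3*x)

Divide through by 4: w'' - 6w' + 9w = 3*cos(4*x).
Characteristic equation r² - 6r + 9 = 0 has discriminant (-6)² - 4·(9) = 0, so r = 3 is a repeated root.
Hence w_h = (C1 + C2*x)*exp(3*x).
Try w_p = A*cos(4*x) + B*sin(4*x). Substituting and equating the coefficients of cos(4x) and sin(4x) gives A = -21/625, B = -72/625, so w_p = -72*sin(4*x)/625 - 21*cos(4*x)/625.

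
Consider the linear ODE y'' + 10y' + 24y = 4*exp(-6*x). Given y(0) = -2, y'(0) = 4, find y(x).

Characteristic equation r² + 10r + 24 = 0 factors as (r + 6)(r + 4) = 0, so r = -6, -4.
Hence y_h = C1*exp(-6*x) + C2*exp(-4*x).
Since exp(-6*x) solves the homogeneous equation (r = -6 is a root of multiplicity 1), multiply the trial by x. Try y_p = A*x*exp(-6*x). Substituting into the equation and dividing by exp(-6*x) gives A = -2, so y_p = -2*x*exp(-6*x).
General solution: y = C1*exp(-6*x) + C2*exp(-4*x) - 2*x*exp(-6*x).
Apply the initial conditions: y(0) = C1 + C2 = -2 and y'(0) = -2 - 6*C1 - 4*C2 = 4. Solving gives C1 = 1, C2 = -3.

y = -3*exp(-4*x) - 2*x*exp(-6*x) + exp(-6*x)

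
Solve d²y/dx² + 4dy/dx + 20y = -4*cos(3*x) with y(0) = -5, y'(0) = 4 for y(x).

y = -48*sin(3*x)/265 - 44*cos(3*x)/265 - 1281*cos(4*x)*exp(-2*x)/265 - 679*exp(-2*x)*sin(4*x)/530

Characteristic equation r² + 4r + 20 = 0 has discriminant (4)² - 4·(20) = -64 < 0, so r = -2 ± 4i.
Hence y_h = C1*cos(4*x)*exp(-2*x) + C2*exp(-2*x)*sin(4*x).
Try y_p = A*cos(3*x) + B*sin(3*x). Substituting and equating the coefficients of cos(3x) and sin(3x) gives A = -44/265, B = -48/265, so y_p = -48*sin(3*x)/265 - 44*cos(3*x)/265.
General solution: y = -48*sin(3*x)/265 - 44*cos(3*x)/265 + C1*cos(4*x)*exp(-2*x) + C2*exp(-2*x)*sin(4*x).
Apply the initial conditions: y(0) = -44/265 + C1 = -5 and y'(0) = -144/265 - 2*C1 + 4*C2 = 4. Solving gives C1 = -1281/265, C2 = -679/530.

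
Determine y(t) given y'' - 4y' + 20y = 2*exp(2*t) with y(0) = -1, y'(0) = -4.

y = exp(2*t)/8 - 9*cos(4*t)*exp(2*t)/8 - exp(2*t)*sin(4*t)/2

Characteristic equation r² - 4r + 20 = 0 has discriminant (-4)² - 4·(20) = -64 < 0, so r = 2 ± 4i.
Hence y_h = C1*cos(4*t)*exp(2*t) + C2*exp(2*t)*sin(4*t).
Try y_p = A*exp(2*t). Substituting into the equation and dividing by exp(2*t) gives A = 1/8, so y_p = exp(2*t)/8.
General solution: y = exp(2*t)/8 + C1*cos(4*t)*exp(2*t) + C2*exp(2*t)*sin(4*t).
Apply the initial conditions: y(0) = 1/8 + C1 = -1 and y'(0) = 1/4 + 2*C1 + 4*C2 = -4. Solving gives C1 = -9/8, C2 = -1/2.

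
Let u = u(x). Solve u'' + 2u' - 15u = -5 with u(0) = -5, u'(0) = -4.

Characteristic equation r² + 2r - 15 = 0 factors as (r - 3)(r + 5) = 0, so r = 3, -5.
Hence u_h = C1*exp(3*x) + C2*exp(-5*x).
For the particular solution try u_p = A0. Substituting and matching coefficients of each power of x gives A0 = 1/3, so u_p = 1/3.
General solution: u = 1/3 + C1*exp(3*x) + C2*exp(-5*x).
Apply the initial conditions: u(0) = 1/3 + C1 + C2 = -5 and u'(0) = -5*C2 + 3*C1 = -4. Solving gives C1 = -23/6, C2 = -3/2.

u = 1/3 - 23*exp(3*x)/6 - 3*exp(-5*x)/2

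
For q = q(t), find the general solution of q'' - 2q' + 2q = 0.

q = C1*cos(t)*exp(t) + C2*exp(t)*sin(t)

Characteristic equation r² - 2r + 2 = 0 has discriminant (-2)² - 4·(2) = -4 < 0, so r = 1 ± i.
Hence q_h = C1*cos(t)*exp(t) + C2*exp(t)*sin(t).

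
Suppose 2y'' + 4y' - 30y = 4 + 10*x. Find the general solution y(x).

Divide through by 2: y'' + 2y' - 15y = 2 + 5*x.
Characteristic equation r² + 2r - 15 = 0 factors as (r + 5)(r - 3) = 0, so r = -5, 3.
Hence y_h = C1*exp(-5*x) + C2*exp(3*x).
For the particular solution try y_p = A0 + A1*x. Substituting and matching coefficients of each power of x gives A0 = -8/45, A1 = -1/3, so y_p = -8/45 - x/3.

y = -8/45 - x/3 + C1*exp(-5*x) + C2*exp(3*x)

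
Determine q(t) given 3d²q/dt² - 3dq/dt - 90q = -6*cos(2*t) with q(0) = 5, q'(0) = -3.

q = sin(2*t)/290 + 17*cos(2*t)/290 + 217*exp(6*t)/110 + 947*exp(-5*t)/319

Divide through by 3: q'' - q' - 30q = -2*cos(2*t).
Characteristic equation r² - r - 30 = 0 factors as (r - 6)(r + 5) = 0, so r = 6, -5.
Hence q_h = C1*exp(6*t) + C2*exp(-5*t).
Try q_p = A*cos(2*t) + B*sin(2*t). Substituting and equating the coefficients of cos(2t) and sin(2t) gives A = 17/290, B = 1/290, so q_p = sin(2*t)/290 + 17*cos(2*t)/290.
General solution: q = sin(2*t)/290 + 17*cos(2*t)/290 + C1*exp(6*t) + C2*exp(-5*t).
Apply the initial conditions: q(0) = 17/290 + C1 + C2 = 5 and q'(0) = 1/145 - 5*C2 + 6*C1 = -3. Solving gives C1 = 217/110, C2 = 947/319.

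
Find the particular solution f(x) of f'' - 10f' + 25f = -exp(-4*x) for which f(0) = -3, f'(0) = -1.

Characteristic equation r² - 10r + 25 = 0 has discriminant (-10)² - 4·(25) = 0, so r = 5 is a repeated root.
Hence f_h = (C1 + C2*x)*exp(5*x).
Try f_p = A*exp(-4*x). Substituting into the equation and dividing by exp(-4*x) gives A = -1/81, so f_p = -exp(-4*x)/81.
General solution: f = -exp(-4*x)/81 + C1*exp(5*x) + C2*x*exp(5*x).
Apply the initial conditions: f(0) = -1/81 + C1 = -3 and f'(0) = 4/81 + C2 + 5*C1 = -1. Solving gives C1 = -242/81, C2 = 125/9.

f = -242*exp(5*x)/81 - exp(-4*x)/81 + 125*x*exp(5*x)/9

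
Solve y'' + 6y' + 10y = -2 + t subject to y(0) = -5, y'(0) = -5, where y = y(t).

y = -13/50 + t/10 - 483*exp(-3*t)*sin(t)/25 - 237*cos(t)*exp(-3*t)/50

Characteristic equation r² + 6r + 10 = 0 has discriminant (6)² - 4·(10) = -4 < 0, so r = -3 ± i.
Hence y_h = C1*cos(t)*exp(-3*t) + C2*exp(-3*t)*sin(t).
For the particular solution try y_p = A0 + A1*t. Substituting and matching coefficients of each power of t gives A0 = -13/50, A1 = 1/10, so y_p = -13/50 + t/10.
General solution: y = -13/50 + t/10 + C1*cos(t)*exp(-3*t) + C2*exp(-3*t)*sin(t).
Apply the initial conditions: y(0) = -13/50 + C1 = -5 and y'(0) = 1/10 + C2 - 3*C1 = -5. Solving gives C1 = -237/50, C2 = -483/25.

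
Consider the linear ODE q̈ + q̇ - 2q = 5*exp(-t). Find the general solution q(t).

q = -5*exp(-t)/2 + C1*exp(t) + C2*exp(-2*t)

Characteristic equation r² + r - 2 = 0 factors as (r - 1)(r + 2) = 0, so r = 1, -2.
Hence q_h = C1*exp(t) + C2*exp(-2*t).
Try q_p = A*exp(-t). Substituting into the equation and dividing by exp(-t) gives A = -5/2, so q_p = -5*exp(-t)/2.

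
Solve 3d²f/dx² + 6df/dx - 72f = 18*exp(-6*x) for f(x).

Divide through by 3: f'' + 2f' - 24f = 6*exp(-6*x).
Characteristic equation r² + 2r - 24 = 0 factors as (r - 4)(r + 6) = 0, so r = 4, -6.
Hence f_h = C1*exp(4*x) + C2*exp(-6*x).
Since exp(-6*x) solves the homogeneous equation (r = -6 is a root of multiplicity 1), multiply the trial by x. Try f_p = A*x*exp(-6*x). Substituting into the equation and dividing by exp(-6*x) gives A = -3/5, so f_p = -3*x*exp(-6*x)/5.

f = C1*exp(4*x) + C2*exp(-6*x) - 3*x*exp(-6*x)/5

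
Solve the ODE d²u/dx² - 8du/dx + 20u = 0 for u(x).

u = C1*cos(2*x)*exp(4*x) + C2*exp(4*x)*sin(2*x)

Characteristic equation r² - 8r + 20 = 0 has discriminant (-8)² - 4·(20) = -16 < 0, so r = 4 ± 2i.
Hence u_h = C1*cos(2*x)*exp(4*x) + C2*exp(4*x)*sin(2*x).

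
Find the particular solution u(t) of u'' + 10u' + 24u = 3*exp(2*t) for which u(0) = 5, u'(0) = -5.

u = -117*exp(-6*t)/16 + exp(2*t)/16 + 49*exp(-4*t)/4

Characteristic equation r² + 10r + 24 = 0 factors as (r + 6)(r + 4) = 0, so r = -6, -4.
Hence u_h = C1*exp(-6*t) + C2*exp(-4*t).
Try u_p = A*exp(2*t). Substituting into the equation and dividing by exp(2*t) gives A = 1/16, so u_p = exp(2*t)/16.
General solution: u = exp(2*t)/16 + C1*exp(-6*t) + C2*exp(-4*t).
Apply the initial conditions: u(0) = 1/16 + C1 + C2 = 5 and u'(0) = 1/8 - 6*C1 - 4*C2 = -5. Solving gives C1 = -117/16, C2 = 49/4.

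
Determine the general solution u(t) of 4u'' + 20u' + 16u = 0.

u = C1*exp(-t) + C2*exp(-4*t)

Divide through by 4: u'' + 5u' + 4u = 0.
Characteristic equation r² + 5r + 4 = 0 factors as (r + 1)(r + 4) = 0, so r = -1, -4.
Hence u_h = C1*exp(-t) + C2*exp(-4*t).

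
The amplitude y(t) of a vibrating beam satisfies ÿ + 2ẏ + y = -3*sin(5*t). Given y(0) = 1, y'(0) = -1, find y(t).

y = 15*cos(5*t)/338 + 18*sin(5*t)/169 + 323*exp(-t)/338 - 15*t*exp(-t)/26

Characteristic equation r² + 2r + 1 = 0 has discriminant (2)² - 4·(1) = 0, so r = -1 is a repeated root.
Hence y_h = (C1 + C2*t)*exp(-t).
Try y_p = A*cos(5*t) + B*sin(5*t). Substituting and equating the coefficients of cos(5t) and sin(5t) gives A = 15/338, B = 18/169, so y_p = 15*cos(5*t)/338 + 18*sin(5*t)/169.
General solution: y = 15*cos(5*t)/338 + 18*sin(5*t)/169 + C1*exp(-t) + C2*t*exp(-t).
Apply the initial conditions: y(0) = 15/338 + C1 = 1 and y'(0) = 90/169 + C2 - C1 = -1. Solving gives C1 = 323/338, C2 = -15/26.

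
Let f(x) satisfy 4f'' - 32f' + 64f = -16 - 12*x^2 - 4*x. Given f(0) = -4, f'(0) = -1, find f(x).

Divide through by 4: f'' - 8f' + 16f = -4 - x - 3*x^2.
Characteristic equation r² - 8r + 16 = 0 has discriminant (-8)² - 4·(16) = 0, so r = 4 is a repeated root.
Hence f_h = (C1 + C2*x)*exp(4*x).
For the particular solution try f_p = A0 + A1*x + A2*x^2. Substituting and matching coefficients of each power of x gives A0 = -45/128, A1 = -1/4, A2 = -3/16, so f_p = -45/128 - 3*x^2/16 - x/4.
General solution: f = -45/128 - 3*x^2/16 - x/4 + C1*exp(4*x) + C2*x*exp(4*x).
Apply the initial conditions: f(0) = -45/128 + C1 = -4 and f'(0) = -1/4 + C2 + 4*C1 = -1. Solving gives C1 = -467/128, C2 = 443/32.

f = -45/128 - 467*exp(4*x)/128 - 3*x**2/16 - x/4 + 443*x*exp(4*x)/32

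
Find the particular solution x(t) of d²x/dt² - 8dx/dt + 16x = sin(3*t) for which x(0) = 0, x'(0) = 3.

Characteristic equation r² - 8r + 16 = 0 has discriminant (-8)² - 4·(16) = 0, so r = 4 is a repeated root.
Hence x_h = (C1 + C2*t)*exp(4*t).
Try x_p = A*cos(3*t) + B*sin(3*t). Substituting and equating the coefficients of cos(3t) and sin(3t) gives A = 24/625, B = 7/625, so x_p = 7*sin(3*t)/625 + 24*cos(3*t)/625.
General solution: x = 7*sin(3*t)/625 + 24*cos(3*t)/625 + C1*exp(4*t) + C2*t*exp(4*t).
Apply the initial conditions: x(0) = 24/625 + C1 = 0 and x'(0) = 21/625 + C2 + 4*C1 = 3. Solving gives C1 = -24/625, C2 = 78/25.

x = -24*exp(4*t)/625 + 7*sin(3*t)/625 + 24*cos(3*t)/625 + 78*t*exp(4*t)/25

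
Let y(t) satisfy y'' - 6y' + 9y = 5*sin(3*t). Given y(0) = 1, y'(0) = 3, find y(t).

Characteristic equation r² - 6r + 9 = 0 has discriminant (-6)² - 4·(9) = 0, so r = 3 is a repeated root.
Hence y_h = (C1 + C2*t)*exp(3*t).
Try y_p = A*cos(3*t) + B*sin(3*t). Substituting and equating the coefficients of cos(3t) and sin(3t) gives A = 5/18, B = 0, so y_p = 5*cos(3*t)/18.
General solution: y = 5*cos(3*t)/18 + C1*exp(3*t) + C2*t*exp(3*t).
Apply the initial conditions: y(0) = 5/18 + C1 = 1 and y'(0) = C2 + 3*C1 = 3. Solving gives C1 = 13/18, C2 = 5/6.

y = 5*cos(3*t)/18 + 13*exp(3*t)/18 + 5*t*exp(3*t)/6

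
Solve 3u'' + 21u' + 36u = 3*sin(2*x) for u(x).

Divide through by 3: u'' + 7u' + 12u = sin(2*x).
Characteristic equation r² + 7r + 12 = 0 factors as (r + 4)(r + 3) = 0, so r = -4, -3.
Hence u_h = C1*exp(-4*x) + C2*exp(-3*x).
Try u_p = A*cos(2*x) + B*sin(2*x). Substituting and equating the coefficients of cos(2x) and sin(2x) gives A = -7/130, B = 2/65, so u_p = -7*cos(2*x)/130 + 2*sin(2*x)/65.

u = -7*cos(2*x)/130 + 2*sin(2*x)/65 + C1*exp(-4*x) + C2*exp(-3*x)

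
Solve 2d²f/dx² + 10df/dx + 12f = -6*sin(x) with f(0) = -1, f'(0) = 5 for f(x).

f = -27*exp(-3*x)/10 - 3*sin(x)/10 + 3*cos(x)/10 + 7*exp(-2*x)/5

Divide through by 2: f'' + 5f' + 6f = -3*sin(x).
Characteristic equation r² + 5r + 6 = 0 factors as (r + 3)(r + 2) = 0, so r = -3, -2.
Hence f_h = C1*exp(-3*x) + C2*exp(-2*x).
Try f_p = A*cos(x) + B*sin(x). Substituting and equating the coefficients of cos(x) and sin(x) gives A = 3/10, B = -3/10, so f_p = -3*sin(x)/10 + 3*cos(x)/10.
General solution: f = -3*sin(x)/10 + 3*cos(x)/10 + C1*exp(-3*x) + C2*exp(-2*x).
Apply the initial conditions: f(0) = 3/10 + C1 + C2 = -1 and f'(0) = -3/10 - 3*C1 - 2*C2 = 5. Solving gives C1 = -27/10, C2 = 7/5.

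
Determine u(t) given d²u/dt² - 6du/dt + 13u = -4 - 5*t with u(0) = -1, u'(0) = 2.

Characteristic equation r² - 6r + 13 = 0 has discriminant (-6)² - 4·(13) = -16 < 0, so r = 3 ± 2i.
Hence u_h = C1*cos(2*t)*exp(3*t) + C2*exp(3*t)*sin(2*t).
For the particular solution try u_p = A0 + A1*t. Substituting and matching coefficients of each power of t gives A0 = -82/169, A1 = -5/13, so u_p = -82/169 - 5*t/13.
General solution: u = -82/169 - 5*t/13 + C1*cos(2*t)*exp(3*t) + C2*exp(3*t)*sin(2*t).
Apply the initial conditions: u(0) = -82/169 + C1 = -1 and u'(0) = -5/13 + 2*C2 + 3*C1 = 2. Solving gives C1 = -87/169, C2 = 332/169.

u = -82/169 - 5*t/13 - 87*cos(2*t)*exp(3*t)/169 + 332*exp(3*t)*sin(2*t)/169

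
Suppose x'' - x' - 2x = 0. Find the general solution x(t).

Characteristic equation r² - r - 2 = 0 factors as (r + 1)(r - 2) = 0, so r = -1, 2.
Hence x_h = C1*exp(-t) + C2*exp(2*t).

x = C1*exp(-t) + C2*exp(2*t)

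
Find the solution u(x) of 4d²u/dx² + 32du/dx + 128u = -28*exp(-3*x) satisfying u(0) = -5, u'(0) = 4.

u = -7*exp(-3*x)/17 - 265*exp(-4*x)*sin(4*x)/68 - 78*cos(4*x)*exp(-4*x)/17

Divide through by 4: u'' + 8u' + 32u = -7*exp(-3*x).
Characteristic equation r² + 8r + 32 = 0 has discriminant (8)² - 4·(32) = -64 < 0, so r = -4 ± 4i.
Hence u_h = C1*cos(4*x)*exp(-4*x) + C2*exp(-4*x)*sin(4*x).
Try u_p = A*exp(-3*x). Substituting into the equation and dividing by exp(-3*x) gives A = -7/17, so u_p = -7*exp(-3*x)/17.
General solution: u = -7*exp(-3*x)/17 + C1*cos(4*x)*exp(-4*x) + C2*exp(-4*x)*sin(4*x).
Apply the initial conditions: u(0) = -7/17 + C1 = -5 and u'(0) = 21/17 - 4*C1 + 4*C2 = 4. Solving gives C1 = -78/17, C2 = -265/68.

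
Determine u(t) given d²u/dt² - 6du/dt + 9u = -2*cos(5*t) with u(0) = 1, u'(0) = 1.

u = 8*cos(5*t)/289 + 15*sin(5*t)/289 + 281*exp(3*t)/289 - 37*t*exp(3*t)/17

Characteristic equation r² - 6r + 9 = 0 has discriminant (-6)² - 4·(9) = 0, so r = 3 is a repeated root.
Hence u_h = (C1 + C2*t)*exp(3*t).
Try u_p = A*cos(5*t) + B*sin(5*t). Substituting and equating the coefficients of cos(5t) and sin(5t) gives A = 8/289, B = 15/289, so u_p = 8*cos(5*t)/289 + 15*sin(5*t)/289.
General solution: u = 8*cos(5*t)/289 + 15*sin(5*t)/289 + C1*exp(3*t) + C2*t*exp(3*t).
Apply the initial conditions: u(0) = 8/289 + C1 = 1 and u'(0) = 75/289 + C2 + 3*C1 = 1. Solving gives C1 = 281/289, C2 = -37/17.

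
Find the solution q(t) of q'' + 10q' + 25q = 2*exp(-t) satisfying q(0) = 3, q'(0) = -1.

Characteristic equation r² + 10r + 25 = 0 has discriminant (10)² - 4·(25) = 0, so r = -5 is a repeated root.
Hence q_h = (C1 + C2*t)*exp(-5*t).
Try q_p = A*exp(-t). Substituting into the equation and dividing by exp(-t) gives A = 1/8, so q_p = exp(-t)/8.
General solution: q = exp(-t)/8 + C1*exp(-5*t) + C2*t*exp(-5*t).
Apply the initial conditions: q(0) = 1/8 + C1 = 3 and q'(0) = -1/8 + C2 - 5*C1 = -1. Solving gives C1 = 23/8, C2 = 27/2.

q = exp(-t)/8 + 23*exp(-5*t)/8 + 27*t*exp(-5*t)/2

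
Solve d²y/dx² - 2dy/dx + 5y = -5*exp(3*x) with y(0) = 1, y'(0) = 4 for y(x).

y = -5*exp(3*x)/8 + 13*cos(2*x)*exp(x)/8 + 17*exp(x)*sin(2*x)/8

Characteristic equation r² - 2r + 5 = 0 has discriminant (-2)² - 4·(5) = -16 < 0, so r = 1 ± 2i.
Hence y_h = C1*cos(2*x)*exp(x) + C2*exp(x)*sin(2*x).
Try y_p = A*exp(3*x). Substituting into the equation and dividing by exp(3*x) gives A = -5/8, so y_p = -5*exp(3*x)/8.
General solution: y = -5*exp(3*x)/8 + C1*cos(2*x)*exp(x) + C2*exp(x)*sin(2*x).
Apply the initial conditions: y(0) = -5/8 + C1 = 1 and y'(0) = -15/8 + C1 + 2*C2 = 4. Solving gives C1 = 13/8, C2 = 17/8.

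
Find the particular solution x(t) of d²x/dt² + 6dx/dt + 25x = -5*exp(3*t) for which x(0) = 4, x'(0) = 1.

x = -5*exp(3*t)/52 + 213*cos(4*t)*exp(-3*t)/52 + 353*exp(-3*t)*sin(4*t)/104

Characteristic equation r² + 6r + 25 = 0 has discriminant (6)² - 4·(25) = -64 < 0, so r = -3 ± 4i.
Hence x_h = C1*cos(4*t)*exp(-3*t) + C2*exp(-3*t)*sin(4*t).
Try x_p = A*exp(3*t). Substituting into the equation and dividing by exp(3*t) gives A = -5/52, so x_p = -5*exp(3*t)/52.
General solution: x = -5*exp(3*t)/52 + C1*cos(4*t)*exp(-3*t) + C2*exp(-3*t)*sin(4*t).
Apply the initial conditions: x(0) = -5/52 + C1 = 4 and x'(0) = -15/52 - 3*C1 + 4*C2 = 1. Solving gives C1 = 213/52, C2 = 353/104.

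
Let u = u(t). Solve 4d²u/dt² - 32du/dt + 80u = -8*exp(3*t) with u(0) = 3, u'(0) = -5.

Divide through by 4: u'' - 8u' + 20u = -2*exp(3*t).
Characteristic equation r² - 8r + 20 = 0 has discriminant (-8)² - 4·(20) = -16 < 0, so r = 4 ± 2i.
Hence u_h = C1*cos(2*t)*exp(4*t) + C2*exp(4*t)*sin(2*t).
Try u_p = A*exp(3*t). Substituting into the equation and dividing by exp(3*t) gives A = -2/5, so u_p = -2*exp(3*t)/5.
General solution: u = -2*exp(3*t)/5 + C1*cos(2*t)*exp(4*t) + C2*exp(4*t)*sin(2*t).
Apply the initial conditions: u(0) = -2/5 + C1 = 3 and u'(0) = -6/5 + 2*C2 + 4*C1 = -5. Solving gives C1 = 17/5, C2 = -87/10.

u = -2*exp(3*t)/5 - 87*exp(4*t)*sin(2*t)/10 + 17*cos(2*t)*exp(4*t)/5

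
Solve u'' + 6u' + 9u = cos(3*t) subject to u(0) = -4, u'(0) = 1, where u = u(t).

Characteristic equation r² + 6r + 9 = 0 has discriminant (6)² - 4·(9) = 0, so r = -3 is a repeated root.
Hence u_h = (C1 + C2*t)*exp(-3*t).
Try u_p = A*cos(3*t) + B*sin(3*t). Substituting and equating the coefficients of cos(3t) and sin(3t) gives A = 0, B = 1/18, so u_p = sin(3*t)/18.
General solution: u = sin(3*t)/18 + C1*exp(-3*t) + C2*t*exp(-3*t).
Apply the initial conditions: u(0) = C1 = -4 and u'(0) = 1/6 + C2 - 3*C1 = 1. Solving gives C1 = -4, C2 = -67/6.

u = -4*exp(-3*t) + sin(3*t)/18 - 67*t*exp(-3*t)/6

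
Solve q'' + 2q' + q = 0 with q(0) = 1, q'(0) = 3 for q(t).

q = 4*t*exp(-t) + exp(-t)

Characteristic equation r² + 2r + 1 = 0 has discriminant (2)² - 4·(1) = 0, so r = -1 is a repeated root.
Hence q_h = (C1 + C2*t)*exp(-t).
Apply the initial conditions: q(0) = C1 = 1 and q'(0) = C2 - C1 = 3. Solving gives C1 = 1, C2 = 4.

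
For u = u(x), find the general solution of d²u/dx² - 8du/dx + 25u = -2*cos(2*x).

Characteristic equation r² - 8r + 25 = 0 has discriminant (-8)² - 4·(25) = -36 < 0, so r = 4 ± 3i.
Hence u_h = C1*cos(3*x)*exp(4*x) + C2*exp(4*x)*sin(3*x).
Try u_p = A*cos(2*x) + B*sin(2*x). Substituting and equating the coefficients of cos(2x) and sin(2x) gives A = -42/697, B = 32/697, so u_p = -42*cos(2*x)/697 + 32*sin(2*x)/697.

u = -42*cos(2*x)/697 + 32*sin(2*x)/697 + C1*cos(3*x)*exp(4*x) + C2*exp(4*x)*sin(3*x)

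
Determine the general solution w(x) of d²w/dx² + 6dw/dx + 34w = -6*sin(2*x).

Characteristic equation r² + 6r + 34 = 0 has discriminant (6)² - 4·(34) = -100 < 0, so r = -3 ± 5i.
Hence w_h = C1*cos(5*x)*exp(-3*x) + C2*exp(-3*x)*sin(5*x).
Try w_p = A*cos(2*x) + B*sin(2*x). Substituting and equating the coefficients of cos(2x) and sin(2x) gives A = 2/29, B = -5/29, so w_p = -5*sin(2*x)/29 + 2*cos(2*x)/29.

w = -5*sin(2*x)/29 + 2*cos(2*x)/29 + C1*cos(5*x)*exp(-3*x) + C2*exp(-3*x)*sin(5*x)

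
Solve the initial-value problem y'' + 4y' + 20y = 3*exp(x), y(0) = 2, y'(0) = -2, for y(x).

Characteristic equation r² + 4r + 20 = 0 has discriminant (4)² - 4·(20) = -64 < 0, so r = -2 ± 4i.
Hence y_h = C1*cos(4*x)*exp(-2*x) + C2*exp(-2*x)*sin(4*x).
Try y_p = A*exp(x). Substituting into the equation and dividing by exp(x) gives A = 3/25, so y_p = 3*exp(x)/25.
General solution: y = 3*exp(x)/25 + C1*cos(4*x)*exp(-2*x) + C2*exp(-2*x)*sin(4*x).
Apply the initial conditions: y(0) = 3/25 + C1 = 2 and y'(0) = 3/25 - 2*C1 + 4*C2 = -2. Solving gives C1 = 47/25, C2 = 41/100.

y = 3*exp(x)/25 + 41*exp(-2*x)*sin(4*x)/100 + 47*cos(4*x)*exp(-2*x)/25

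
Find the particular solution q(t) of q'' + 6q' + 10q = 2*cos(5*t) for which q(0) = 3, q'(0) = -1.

q = -2*cos(5*t)/75 + 4*sin(5*t)/75 + 227*cos(t)*exp(-3*t)/75 + 586*exp(-3*t)*sin(t)/75

Characteristic equation r² + 6r + 10 = 0 has discriminant (6)² - 4·(10) = -4 < 0, so r = -3 ± i.
Hence q_h = C1*cos(t)*exp(-3*t) + C2*exp(-3*t)*sin(t).
Try q_p = A*cos(5*t) + B*sin(5*t). Substituting and equating the coefficients of cos(5t) and sin(5t) gives A = -2/75, B = 4/75, so q_p = -2*cos(5*t)/75 + 4*sin(5*t)/75.
General solution: q = -2*cos(5*t)/75 + 4*sin(5*t)/75 + C1*cos(t)*exp(-3*t) + C2*exp(-3*t)*sin(t).
Apply the initial conditions: q(0) = -2/75 + C1 = 3 and q'(0) = 4/15 + C2 - 3*C1 = -1. Solving gives C1 = 227/75, C2 = 586/75.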